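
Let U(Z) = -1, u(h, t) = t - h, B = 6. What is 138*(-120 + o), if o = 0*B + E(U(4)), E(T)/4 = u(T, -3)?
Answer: -17664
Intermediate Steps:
E(T) = -12 - 4*T (E(T) = 4*(-3 - T) = -12 - 4*T)
o = -8 (o = 0*6 + (-12 - 4*(-1)) = 0 + (-12 + 4) = 0 - 8 = -8)
138*(-120 + o) = 138*(-120 - 8) = 138*(-128) = -17664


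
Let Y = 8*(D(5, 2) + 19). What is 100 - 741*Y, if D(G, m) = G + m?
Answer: -154028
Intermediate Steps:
Y = 208 (Y = 8*((5 + 2) + 19) = 8*(7 + 19) = 8*26 = 208)
100 - 741*Y = 100 - 741*208 = 100 - 154128 = -154028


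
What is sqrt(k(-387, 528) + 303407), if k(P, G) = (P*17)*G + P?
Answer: 14*I*sqrt(16177) ≈ 1780.6*I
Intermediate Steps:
k(P, G) = P + 17*G*P (k(P, G) = (17*P)*G + P = 17*G*P + P = P + 17*G*P)
sqrt(k(-387, 528) + 303407) = sqrt(-387*(1 + 17*528) + 303407) = sqrt(-387*(1 + 8976) + 303407) = sqrt(-387*8977 + 303407) = sqrt(-3474099 + 303407) = sqrt(-3170692) = 14*I*sqrt(16177)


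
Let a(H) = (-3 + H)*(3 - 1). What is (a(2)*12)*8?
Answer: -192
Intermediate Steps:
a(H) = -6 + 2*H (a(H) = (-3 + H)*2 = -6 + 2*H)
(a(2)*12)*8 = ((-6 + 2*2)*12)*8 = ((-6 + 4)*12)*8 = -2*12*8 = -24*8 = -192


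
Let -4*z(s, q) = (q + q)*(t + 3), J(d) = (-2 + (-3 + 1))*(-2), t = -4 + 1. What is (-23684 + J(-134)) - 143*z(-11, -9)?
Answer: -23676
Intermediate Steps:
t = -3
J(d) = 8 (J(d) = (-2 - 2)*(-2) = -4*(-2) = 8)
z(s, q) = 0 (z(s, q) = -(q + q)*(-3 + 3)/4 = -2*q*0/4 = -1/4*0 = 0)
(-23684 + J(-134)) - 143*z(-11, -9) = (-23684 + 8) - 143*0 = -23676 + 0 = -23676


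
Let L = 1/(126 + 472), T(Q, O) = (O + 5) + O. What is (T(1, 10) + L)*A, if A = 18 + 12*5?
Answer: 44853/23 ≈ 1950.1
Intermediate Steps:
T(Q, O) = 5 + 2*O (T(Q, O) = (5 + O) + O = 5 + 2*O)
A = 78 (A = 18 + 60 = 78)
L = 1/598 ≈ 0.0016722
(T(1, 10) + L)*A = ((5 + 2*10) + 1/598)*78 = ((5 + 20) + 1/598)*78 = (25 + 1/598)*78 = (14951/598)*78 = 44853/23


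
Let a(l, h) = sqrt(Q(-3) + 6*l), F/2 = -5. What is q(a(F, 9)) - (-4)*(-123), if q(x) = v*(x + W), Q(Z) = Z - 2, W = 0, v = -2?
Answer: -492 - 2*I*sqrt(65) ≈ -492.0 - 16.125*I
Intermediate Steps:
Q(Z) = -2 + Z
F = -10 (F = 2*(-5) = -10)
a(l, h) = sqrt(-5 + 6*l) (a(l, h) = sqrt((-2 - 3) + 6*l) = sqrt(-5 + 6*l))
q(x) = -2*x (q(x) = -2*(x + 0) = -2*x)
q(a(F, 9)) - (-4)*(-123) = -2*sqrt(-5 + 6*(-10)) - (-4)*(-123) = -2*sqrt(-5 - 60) - 1*492 = -2*I*sqrt(65) - 492 = -492 - 2*I*sqrt(65)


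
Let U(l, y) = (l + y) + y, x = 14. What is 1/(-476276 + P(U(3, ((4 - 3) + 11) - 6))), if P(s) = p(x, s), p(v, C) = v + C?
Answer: -1/476247 ≈ -2.0998e-6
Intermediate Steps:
U(l, y) = l + 2*y
p(v, C) = C + v
P(s) = 14 + s (P(s) = s + 14 = 14 + s)
1/(-476276 + P(U(3, ((4 - 3) + 11) - 6))) = 1/(-476276 + (14 + (3 + 2*(((4 - 3) + 11) - 6)))) = 1/(-476276 + (14 + (3 + 2*((1 + 11) - 6)))) = 1/(-476276 + (14 + (3 + 2*(12 - 6)))) = 1/(-476276 + (14 + (3 + 2*6))) = 1/(-476276 + (14 + (3 + 12))) = 1/(-476276 + (14 + 15)) = 1/(-476276 + 29) = 1/(-476247) = -1/476247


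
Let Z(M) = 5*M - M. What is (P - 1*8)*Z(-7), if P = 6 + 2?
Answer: 0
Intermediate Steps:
P = 8
Z(M) = 4*M
(P - 1*8)*Z(-7) = (8 - 1*8)*(4*(-7)) = (8 - 8)*(-28) = 0*(-28) = 0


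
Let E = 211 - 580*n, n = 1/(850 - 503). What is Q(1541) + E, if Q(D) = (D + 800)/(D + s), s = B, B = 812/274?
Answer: 15475684950/73398481 ≈ 210.84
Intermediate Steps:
B = 406/137 (B = 812*(1/274) = 406/137 ≈ 2.9635)
s = 406/137 ≈ 2.9635
n = 1/347 ≈ 0.0028818
Q(D) = (800 + D)/(406/137 + D) (Q(D) = (D + 800)/(D + 406/137) = (800 + D)/(406/137 + D))
E = 72637/347 (E = 211 - 580*1/347 = 211 - 580/347 = 72637/347 ≈ 209.33)
Q(1541) + E = 137*(800 + 1541)/(406 + 137*1541) + 72637/347 = 137*2341/(406 + 211117) + 72637/347 = 137*2341/211523 + 72637/347 = 137*(1/211523)*2341 + 72637/347 = 320717/211523 + 72637/347 = 15475684950/73398481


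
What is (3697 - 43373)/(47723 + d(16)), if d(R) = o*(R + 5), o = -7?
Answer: -9919/11894 ≈ -0.83395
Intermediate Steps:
d(R) = -35 - 7*R (d(R) = -7*(R + 5) = -7*(5 + R) = -35 - 7*R)
(3697 - 43373)/(47723 + d(16)) = (3697 - 43373)/(47723 + (-35 - 7*16)) = -39676/(47723 + (-35 - 112)) = -39676/(47723 - 147) = -39676/47576 = -39676*1/47576 = -9919/11894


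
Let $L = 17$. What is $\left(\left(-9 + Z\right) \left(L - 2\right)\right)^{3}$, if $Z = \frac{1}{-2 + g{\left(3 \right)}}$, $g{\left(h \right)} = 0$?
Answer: $- \frac{23149125}{8} \approx -2.8936 \cdot 10^{6}$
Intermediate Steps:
$Z = - \frac{1}{2}$ ($Z = \frac{1}{-2 + 0} = \frac{1}{-2} = - \frac{1}{2} \approx -0.5$)
$\left(\left(-9 + Z\right) \left(L - 2\right)\right)^{3} = \left(\left(-9 - \frac{1}{2}\right) \left(17 - 2\right)\right)^{3} = \left(\left(- \frac{19}{2}\right) 15\right)^{3} = \left(- \frac{285}{2}\right)^{3} = - \frac{23149125}{8}$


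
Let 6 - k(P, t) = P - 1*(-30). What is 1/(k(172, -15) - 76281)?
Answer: -1/76477 ≈ -1.3076e-5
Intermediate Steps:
k(P, t) = -24 - P (k(P, t) = 6 - (P - 1*(-30)) = 6 - (P + 30) = 6 - (30 + P) = 6 + (-30 - P) = -24 - P)
1/(k(172, -15) - 76281) = 1/((-24 - 1*172) - 76281) = 1/((-24 - 172) - 76281) = 1/(-196 - 76281) = 1/(-76477) = -1/76477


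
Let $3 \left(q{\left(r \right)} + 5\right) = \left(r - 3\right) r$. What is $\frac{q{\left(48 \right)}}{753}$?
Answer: $\frac{715}{753} \approx 0.94954$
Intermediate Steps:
$q{\left(r \right)} = -5 + \frac{r \left(-3 + r\right)}{3}$ ($q{\left(r \right)} = -5 + \frac{\left(r - 3\right) r}{3} = -5 + \frac{\left(-3 + r\right) r}{3} = -5 + \frac{r \left(-3 + r\right)}{3}$)
$\frac{q{\left(48 \right)}}{753} = \frac{-5 - 48 + \frac{48^{2}}{3}}{753} = \left(-5 - 48 + \frac{1}{3} \cdot 2304\right) \frac{1}{753} = \left(-5 - 48 + 768\right) \frac{1}{753} = 715 \cdot \frac{1}{753} = \frac{715}{753}$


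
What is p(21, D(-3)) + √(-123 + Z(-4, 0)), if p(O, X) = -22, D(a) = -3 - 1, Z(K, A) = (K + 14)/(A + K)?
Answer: -22 + I*√502/2 ≈ -22.0 + 11.203*I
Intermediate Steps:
Z(K, A) = (14 + K)/(A + K)
D(a) = -4
p(21, D(-3)) + √(-123 + Z(-4, 0)) = -22 + √(-123 + (14 - 4)/(0 - 4)) = -22 + √(-123 + 10/(-4)) = -22 + √(-123 - ¼*10) = -22 + √(-123 - 5/2) = -22 + √(-251/2) = -22 + I*√502/2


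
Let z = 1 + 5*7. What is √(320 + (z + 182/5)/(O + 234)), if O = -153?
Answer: √649810/45 ≈ 17.914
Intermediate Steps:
z = 36 (z = 1 + 35 = 36)
√(320 + (z + 182/5)/(O + 234)) = √(320 + (36 + 182/5)/(-153 + 234)) = √(320 + (36 + 182*(⅕))/81) = √(320 + (36 + 182/5)*(1/81)) = √(320 + (362/5)*(1/81)) = √(320 + 362/405) = √(129962/405) = √649810/45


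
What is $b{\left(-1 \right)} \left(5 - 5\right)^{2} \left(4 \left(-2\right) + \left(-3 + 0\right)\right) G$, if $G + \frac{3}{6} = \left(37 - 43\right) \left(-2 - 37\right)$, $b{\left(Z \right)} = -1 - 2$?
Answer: $0$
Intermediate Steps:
$b{\left(Z \right)} = -3$ ($b{\left(Z \right)} = -1 - 2 = -3$)
$G = \frac{467}{2}$ ($G = - \frac{1}{2} + \left(37 - 43\right) \left(-2 - 37\right) = - \frac{1}{2} - -234 = - \frac{1}{2} + 234 = \frac{467}{2} \approx 233.5$)
$b{\left(-1 \right)} \left(5 - 5\right)^{2} \left(4 \left(-2\right) + \left(-3 + 0\right)\right) G = - 3 \left(5 - 5\right)^{2} \left(4 \left(-2\right) + \left(-3 + 0\right)\right) \frac{467}{2} = - 3 \cdot 0^{2} \left(-8 - 3\right) \frac{467}{2} = \left(-3\right) 0 \left(-11\right) \frac{467}{2} = 0 \left(-11\right) \frac{467}{2} = 0 \cdot \frac{467}{2} = 0$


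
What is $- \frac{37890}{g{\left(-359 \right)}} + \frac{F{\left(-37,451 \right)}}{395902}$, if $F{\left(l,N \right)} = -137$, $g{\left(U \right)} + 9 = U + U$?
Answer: $\frac{15000627181}{287820754} \approx 52.118$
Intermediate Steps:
$g{\left(U \right)} = -9 + 2 U$ ($g{\left(U \right)} = -9 + \left(U + U\right) = -9 + 2 U$)
$- \frac{37890}{g{\left(-359 \right)}} + \frac{F{\left(-37,451 \right)}}{395902} = - \frac{37890}{-9 + 2 \left(-359\right)} - \frac{137}{395902} = - \frac{37890}{-9 - 718} - \frac{137}{395902} = - \frac{37890}{-727} - \frac{137}{395902} = \left(-37890\right) \left(- \frac{1}{727}\right) - \frac{137}{395902} = \frac{37890}{727} - \frac{137}{395902} = \frac{15000627181}{287820754}$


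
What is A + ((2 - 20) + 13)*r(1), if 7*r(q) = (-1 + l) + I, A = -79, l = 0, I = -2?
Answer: -538/7 ≈ -76.857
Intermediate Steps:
r(q) = -3/7 (r(q) = ((-1 + 0) - 2)/7 = (-1 - 2)/7 = (⅐)*(-3) = -3/7)
A + ((2 - 20) + 13)*r(1) = -79 + ((2 - 20) + 13)*(-3/7) = -79 + (-18 + 13)*(-3/7) = -79 - 5*(-3/7) = -79 + 15/7 = -538/7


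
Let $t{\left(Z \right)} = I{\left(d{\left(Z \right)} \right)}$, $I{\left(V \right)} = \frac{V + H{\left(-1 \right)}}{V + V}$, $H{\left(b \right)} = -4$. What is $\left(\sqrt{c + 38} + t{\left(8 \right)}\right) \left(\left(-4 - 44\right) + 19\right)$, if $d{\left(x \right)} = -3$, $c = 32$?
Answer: $- \frac{203}{6} - 29 \sqrt{70} \approx -276.46$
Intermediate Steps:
$I{\left(V \right)} = \frac{-4 + V}{2 V}$ ($I{\left(V \right)} = \frac{V - 4}{V + V} = \frac{-4 + V}{2 V}$)
$t{\left(Z \right)} = \frac{7}{6}$ ($t{\left(Z \right)} = \frac{-4 - 3}{2 \left(-3\right)} = \frac{1}{2} \left(- \frac{1}{3}\right) \left(-7\right) = \frac{7}{6}$)
$\left(\sqrt{c + 38} + t{\left(8 \right)}\right) \left(\left(-4 - 44\right) + 19\right) = \left(\sqrt{32 + 38} + \frac{7}{6}\right) \left(\left(-4 - 44\right) + 19\right) = \left(\sqrt{70} + \frac{7}{6}\right) \left(-48 + 19\right) = \left(\frac{7}{6} + \sqrt{70}\right) \left(-29\right) = - \frac{203}{6} - 29 \sqrt{70}$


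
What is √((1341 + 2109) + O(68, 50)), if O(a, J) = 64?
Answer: √3514 ≈ 59.279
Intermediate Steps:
√((1341 + 2109) + O(68, 50)) = √((1341 + 2109) + 64) = √(3450 + 64) = √3514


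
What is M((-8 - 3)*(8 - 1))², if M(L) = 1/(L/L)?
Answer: 1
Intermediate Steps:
M(L) = 1 (M(L) = 1/1 = 1)
M((-8 - 3)*(8 - 1))² = 1² = 1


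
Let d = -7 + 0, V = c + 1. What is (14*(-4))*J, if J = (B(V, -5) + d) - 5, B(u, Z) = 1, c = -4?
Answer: 616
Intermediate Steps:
V = -3 (V = -4 + 1 = -3)
d = -7
J = -11 (J = (1 - 7) - 5 = -6 - 5 = -11)
(14*(-4))*J = (14*(-4))*(-11) = -56*(-11) = 616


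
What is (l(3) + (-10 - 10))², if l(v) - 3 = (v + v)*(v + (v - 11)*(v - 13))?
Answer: 231361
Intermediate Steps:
l(v) = 3 + 2*v*(v + (-13 + v)*(-11 + v)) (l(v) = 3 + (v + v)*(v + (v - 11)*(v - 13)) = 3 + (2*v)*(v + (-11 + v)*(-13 + v)) = 3 + (2*v)*(v + (-13 + v)*(-11 + v)) = 3 + 2*v*(v + (-13 + v)*(-11 + v)))
(l(3) + (-10 - 10))² = ((3 - 46*3² + 2*3³ + 286*3) + (-10 - 10))² = ((3 - 46*9 + 2*27 + 858) - 20)² = ((3 - 414 + 54 + 858) - 20)² = (501 - 20)² = 481² = 231361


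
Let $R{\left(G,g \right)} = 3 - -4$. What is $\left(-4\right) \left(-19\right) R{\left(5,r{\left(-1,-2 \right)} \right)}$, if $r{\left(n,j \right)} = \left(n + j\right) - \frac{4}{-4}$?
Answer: $532$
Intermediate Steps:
$r{\left(n,j \right)} = 1 + j + n$ ($r{\left(n,j \right)} = \left(j + n\right) - -1 = \left(j + n\right) + 1 = 1 + j + n$)
$R{\left(G,g \right)} = 7$ ($R{\left(G,g \right)} = 3 + 4 = 7$)
$\left(-4\right) \left(-19\right) R{\left(5,r{\left(-1,-2 \right)} \right)} = \left(-4\right) \left(-19\right) 7 = 76 \cdot 7 = 532$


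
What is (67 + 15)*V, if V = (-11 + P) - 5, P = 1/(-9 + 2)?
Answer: -9266/7 ≈ -1323.7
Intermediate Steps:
P = -1/7 (P = 1/(-7) = -1/7 ≈ -0.14286)
V = -113/7 (V = (-11 - 1/7) - 5 = -78/7 - 5 = -113/7 ≈ -16.143)
(67 + 15)*V = (67 + 15)*(-113/7) = 82*(-113/7) = -9266/7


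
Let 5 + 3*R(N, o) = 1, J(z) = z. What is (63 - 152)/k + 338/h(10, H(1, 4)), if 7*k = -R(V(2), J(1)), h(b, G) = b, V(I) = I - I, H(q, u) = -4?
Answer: -8669/20 ≈ -433.45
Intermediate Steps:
V(I) = 0
R(N, o) = -4/3 (R(N, o) = -5/3 + (⅓)*1 = -5/3 + ⅓ = -4/3)
k = 4/21 (k = (-1*(-4/3))/7 = (⅐)*(4/3) = 4/21 ≈ 0.19048)
(63 - 152)/k + 338/h(10, H(1, 4)) = (63 - 152)/(4/21) + 338/10 = -89*21/4 + 338*(⅒) = -1869/4 + 169/5 = -8669/20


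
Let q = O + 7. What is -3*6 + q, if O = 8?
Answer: -3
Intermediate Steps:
q = 15 (q = 8 + 7 = 15)
-3*6 + q = -3*6 + 15 = -18 + 15 = -3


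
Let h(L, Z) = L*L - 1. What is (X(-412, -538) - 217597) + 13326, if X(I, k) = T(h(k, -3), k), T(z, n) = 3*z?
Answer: 664058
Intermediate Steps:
h(L, Z) = -1 + L² (h(L, Z) = L² - 1 = -1 + L²)
X(I, k) = -3 + 3*k² (X(I, k) = 3*(-1 + k²) = -3 + 3*k²)
(X(-412, -538) - 217597) + 13326 = ((-3 + 3*(-538)²) - 217597) + 13326 = ((-3 + 3*289444) - 217597) + 13326 = ((-3 + 868332) - 217597) + 13326 = (868329 - 217597) + 13326 = 650732 + 13326 = 664058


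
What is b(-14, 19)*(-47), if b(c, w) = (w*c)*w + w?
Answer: 236645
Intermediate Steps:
b(c, w) = w + c*w² (b(c, w) = (c*w)*w + w = c*w² + w = w + c*w²)
b(-14, 19)*(-47) = (19*(1 - 14*19))*(-47) = (19*(1 - 266))*(-47) = (19*(-265))*(-47) = -5035*(-47) = 236645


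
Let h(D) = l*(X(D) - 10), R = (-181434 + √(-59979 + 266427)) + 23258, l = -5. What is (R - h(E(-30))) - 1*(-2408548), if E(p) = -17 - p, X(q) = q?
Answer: 2250387 + 4*√12903 ≈ 2.2508e+6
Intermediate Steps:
R = -158176 + 4*√12903 (R = (-181434 + √206448) + 23258 = (-181434 + 4*√12903) + 23258 = -158176 + 4*√12903 ≈ -1.5772e+5)
h(D) = 50 - 5*D (h(D) = -5*(D - 10) = -5*(-10 + D) = 50 - 5*D)
(R - h(E(-30))) - 1*(-2408548) = ((-158176 + 4*√12903) - (50 - 5*(-17 - 1*(-30)))) - 1*(-2408548) = ((-158176 + 4*√12903) - (50 - 5*(-17 + 30))) + 2408548 = ((-158176 + 4*√12903) - (50 - 5*13)) + 2408548 = ((-158176 + 4*√12903) - (50 - 65)) + 2408548 = ((-158176 + 4*√12903) - 1*(-15)) + 2408548 = ((-158176 + 4*√12903) + 15) + 2408548 = (-158161 + 4*√12903) + 2408548 = 2250387 + 4*√12903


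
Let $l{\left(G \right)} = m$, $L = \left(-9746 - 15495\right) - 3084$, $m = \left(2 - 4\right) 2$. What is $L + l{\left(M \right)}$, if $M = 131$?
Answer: $-28329$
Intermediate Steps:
$m = -4$ ($m = \left(-2\right) 2 = -4$)
$L = -28325$ ($L = -25241 - 3084 = -28325$)
$l{\left(G \right)} = -4$
$L + l{\left(M \right)} = -28325 - 4 = -28329$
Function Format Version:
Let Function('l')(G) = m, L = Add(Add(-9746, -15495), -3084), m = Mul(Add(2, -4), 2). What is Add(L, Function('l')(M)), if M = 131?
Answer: -28329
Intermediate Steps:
m = -4 (m = Mul(-2, 2) = -4)
L = -28325 (L = Add(-25241, -3084) = -28325)
Function('l')(G) = -4
Add(L, Function('l')(M)) = Add(-28325, -4) = -28329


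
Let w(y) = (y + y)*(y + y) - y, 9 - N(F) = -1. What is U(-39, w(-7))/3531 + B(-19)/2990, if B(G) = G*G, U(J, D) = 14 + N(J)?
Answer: 448817/3519230 ≈ 0.12753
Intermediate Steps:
N(F) = 10 (N(F) = 9 - 1*(-1) = 9 + 1 = 10)
w(y) = -y + 4*y**2 (w(y) = (2*y)*(2*y) - y = 4*y**2 - y = -y + 4*y**2)
U(J, D) = 24 (U(J, D) = 14 + 10 = 24)
B(G) = G**2
U(-39, w(-7))/3531 + B(-19)/2990 = 24/3531 + (-19)**2/2990 = 24*(1/3531) + 361*(1/2990) = 8/1177 + 361/2990 = 448817/3519230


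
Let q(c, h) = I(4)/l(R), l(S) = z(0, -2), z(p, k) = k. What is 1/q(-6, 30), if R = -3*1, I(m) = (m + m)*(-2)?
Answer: ⅛ ≈ 0.12500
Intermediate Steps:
I(m) = -4*m (I(m) = (2*m)*(-2) = -4*m)
R = -3
l(S) = -2
q(c, h) = 8 (q(c, h) = -4*4/(-2) = -16*(-½) = 8)
1/q(-6, 30) = 1/8 = ⅛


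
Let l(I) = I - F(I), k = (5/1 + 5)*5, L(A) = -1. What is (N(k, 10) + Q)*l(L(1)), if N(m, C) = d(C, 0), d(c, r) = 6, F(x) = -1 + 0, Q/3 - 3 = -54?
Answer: 0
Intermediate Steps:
Q = -153 (Q = 9 + 3*(-54) = 9 - 162 = -153)
F(x) = -1
k = 50 (k = (5*1 + 5)*5 = (5 + 5)*5 = 10*5 = 50)
N(m, C) = 6
l(I) = 1 + I (l(I) = I - 1*(-1) = I + 1 = 1 + I)
(N(k, 10) + Q)*l(L(1)) = (6 - 153)*(1 - 1) = -147*0 = 0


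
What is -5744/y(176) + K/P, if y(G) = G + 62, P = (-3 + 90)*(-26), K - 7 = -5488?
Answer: -67175/3094 ≈ -21.711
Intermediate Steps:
K = -5481 (K = 7 - 5488 = -5481)
P = -2262 (P = 87*(-26) = -2262)
y(G) = 62 + G
-5744/y(176) + K/P = -5744/(62 + 176) - 5481/(-2262) = -5744/238 - 5481*(-1/2262) = -5744*1/238 + 63/26 = -2872/119 + 63/26 = -67175/3094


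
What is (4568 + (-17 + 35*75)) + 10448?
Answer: 17624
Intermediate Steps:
(4568 + (-17 + 35*75)) + 10448 = (4568 + (-17 + 2625)) + 10448 = (4568 + 2608) + 10448 = 7176 + 10448 = 17624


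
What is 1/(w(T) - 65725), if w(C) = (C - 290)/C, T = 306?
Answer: -153/10055917 ≈ -1.5215e-5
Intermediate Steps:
w(C) = (-290 + C)/C
1/(w(T) - 65725) = 1/((-290 + 306)/306 - 65725) = 1/((1/306)*16 - 65725) = 1/(8/153 - 65725) = 1/(-10055917/153) = -153/10055917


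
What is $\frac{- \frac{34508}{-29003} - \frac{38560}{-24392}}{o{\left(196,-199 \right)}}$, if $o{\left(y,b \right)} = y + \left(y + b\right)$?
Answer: $\frac{245009352}{17067018371} \approx 0.014356$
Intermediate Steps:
$o{\left(y,b \right)} = b + 2 y$ ($o{\left(y,b \right)} = y + \left(b + y\right) = b + 2 y$)
$\frac{- \frac{34508}{-29003} - \frac{38560}{-24392}}{o{\left(196,-199 \right)}} = \frac{- \frac{34508}{-29003} - \frac{38560}{-24392}}{-199 + 2 \cdot 196} = \frac{\left(-34508\right) \left(- \frac{1}{29003}\right) - - \frac{4820}{3049}}{-199 + 392} = \frac{\frac{34508}{29003} + \frac{4820}{3049}}{193} = \frac{245009352}{88430147} \cdot \frac{1}{193} = \frac{245009352}{17067018371}$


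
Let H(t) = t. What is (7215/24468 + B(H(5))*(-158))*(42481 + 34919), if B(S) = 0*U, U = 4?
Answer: 46536750/2039 ≈ 22823.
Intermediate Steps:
B(S) = 0 (B(S) = 0*4 = 0)
(7215/24468 + B(H(5))*(-158))*(42481 + 34919) = (7215/24468 + 0*(-158))*(42481 + 34919) = (7215*(1/24468) + 0)*77400 = (2405/8156 + 0)*77400 = (2405/8156)*77400 = 46536750/2039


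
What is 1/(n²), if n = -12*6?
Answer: 1/5184 ≈ 0.00019290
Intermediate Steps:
n = -72
1/(n²) = 1/((-72)²) = 1/5184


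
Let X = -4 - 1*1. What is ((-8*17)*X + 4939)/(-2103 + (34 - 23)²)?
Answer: -5619/1982 ≈ -2.8350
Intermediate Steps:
X = -5 (X = -4 - 1 = -5)
((-8*17)*X + 4939)/(-2103 + (34 - 23)²) = (-8*17*(-5) + 4939)/(-2103 + (34 - 23)²) = (-136*(-5) + 4939)/(-2103 + 11²) = (680 + 4939)/(-2103 + 121) = 5619/(-1982) = 5619*(-1/1982) = -5619/1982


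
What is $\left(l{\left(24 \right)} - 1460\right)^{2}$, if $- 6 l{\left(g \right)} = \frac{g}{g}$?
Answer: $\frac{76755121}{36} \approx 2.1321 \cdot 10^{6}$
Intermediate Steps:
$l{\left(g \right)} = - \frac{1}{6}$ ($l{\left(g \right)} = - \frac{g \frac{1}{g}}{6} = \left(- \frac{1}{6}\right) 1 = - \frac{1}{6}$)
$\left(l{\left(24 \right)} - 1460\right)^{2} = \left(- \frac{1}{6} - 1460\right)^{2} = \left(- \frac{8761}{6}\right)^{2} = \frac{76755121}{36}$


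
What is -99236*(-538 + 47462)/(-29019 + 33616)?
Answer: -4656550064/4597 ≈ -1.0130e+6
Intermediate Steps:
-99236*(-538 + 47462)/(-29019 + 33616) = -99236/(4597/46924) = -99236/(4597*(1/46924)) = -99236/4597/46924 = -99236*46924/4597 = -4656550064/4597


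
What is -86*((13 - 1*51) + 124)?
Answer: -7396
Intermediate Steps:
-86*((13 - 1*51) + 124) = -86*((13 - 51) + 124) = -86*(-38 + 124) = -86*86 = -7396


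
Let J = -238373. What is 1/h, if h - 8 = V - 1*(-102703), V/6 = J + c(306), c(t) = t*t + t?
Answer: -1/763875 ≈ -1.3091e-6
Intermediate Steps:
c(t) = t + t**2 (c(t) = t**2 + t = t + t**2)
V = -866586 (V = 6*(-238373 + 306*(1 + 306)) = 6*(-238373 + 306*307) = 6*(-238373 + 93942) = 6*(-144431) = -866586)
h = -763875 (h = 8 + (-866586 - 1*(-102703)) = 8 + (-866586 + 102703) = 8 - 763883 = -763875)
1/h = 1/(-763875) = -1/763875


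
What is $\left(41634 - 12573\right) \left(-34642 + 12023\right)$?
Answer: $-657330759$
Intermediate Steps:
$\left(41634 - 12573\right) \left(-34642 + 12023\right) = 29061 \left(-22619\right) = -657330759$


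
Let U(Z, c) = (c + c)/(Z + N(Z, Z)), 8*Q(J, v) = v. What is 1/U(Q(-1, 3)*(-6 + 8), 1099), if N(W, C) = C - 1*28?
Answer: -53/4396 ≈ -0.012056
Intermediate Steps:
Q(J, v) = v/8
N(W, C) = -28 + C (N(W, C) = C - 28 = -28 + C)
U(Z, c) = 2*c/(-28 + 2*Z) (U(Z, c) = (c + c)/(Z + (-28 + Z)) = (2*c)/(-28 + 2*Z) = 2*c/(-28 + 2*Z))
1/U(Q(-1, 3)*(-6 + 8), 1099) = 1/(1099/(-14 + ((⅛)*3)*(-6 + 8))) = 1/(1099/(-14 + (3/8)*2)) = 1/(1099/(-14 + ¾)) = 1/(1099/(-53/4)) = 1/(1099*(-4/53)) = 1/(-4396/53) = -53/4396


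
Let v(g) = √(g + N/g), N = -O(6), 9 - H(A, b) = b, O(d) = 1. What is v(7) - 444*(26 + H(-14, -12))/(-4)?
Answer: 5217 + 4*√21/7 ≈ 5219.6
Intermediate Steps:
H(A, b) = 9 - b
N = -1 (N = -1*1 = -1)
v(g) = √(g - 1/g)
v(7) - 444*(26 + H(-14, -12))/(-4) = √(7 - 1/7) - 444*(26 + (9 - 1*(-12)))/(-4) = √(7 - 1*⅐) - 444*(26 + (9 + 12))*(-1)/4 = √(7 - ⅐) - 444*(26 + 21)*(-1)/4 = √(48/7) - 20868*(-1)/4 = 4*√21/7 - 444*(-47/4) = 4*√21/7 + 5217 = 5217 + 4*√21/7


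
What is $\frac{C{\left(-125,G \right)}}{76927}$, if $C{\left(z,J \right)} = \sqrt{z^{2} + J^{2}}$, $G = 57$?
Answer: $\frac{\sqrt{18874}}{76927} \approx 0.0017859$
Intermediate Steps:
$C{\left(z,J \right)} = \sqrt{J^{2} + z^{2}}$
$\frac{C{\left(-125,G \right)}}{76927} = \frac{\sqrt{57^{2} + \left(-125\right)^{2}}}{76927} = \sqrt{3249 + 15625} \cdot \frac{1}{76927} = \sqrt{18874} \cdot \frac{1}{76927} = \frac{\sqrt{18874}}{76927}$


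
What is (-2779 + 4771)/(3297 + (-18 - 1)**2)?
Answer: 996/1829 ≈ 0.54456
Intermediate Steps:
(-2779 + 4771)/(3297 + (-18 - 1)**2) = 1992/(3297 + (-19)**2) = 1992/(3297 + 361) = 1992/3658 = 1992*(1/3658) = 996/1829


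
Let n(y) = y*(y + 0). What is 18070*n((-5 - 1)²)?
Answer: 23418720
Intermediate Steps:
n(y) = y² (n(y) = y*y = y²)
18070*n((-5 - 1)²) = 18070*((-5 - 1)²)² = 18070*((-6)²)² = 18070*36² = 18070*1296 = 23418720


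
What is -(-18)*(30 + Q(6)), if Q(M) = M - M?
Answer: 540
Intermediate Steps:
Q(M) = 0
-(-18)*(30 + Q(6)) = -(-18)*(30 + 0) = -(-18)*30 = -1*(-540) = 540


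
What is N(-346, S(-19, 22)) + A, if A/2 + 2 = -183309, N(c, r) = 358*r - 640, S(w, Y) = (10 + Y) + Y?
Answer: -347930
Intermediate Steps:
S(w, Y) = 10 + 2*Y
N(c, r) = -640 + 358*r
A = -366622 (A = -4 + 2*(-183309) = -4 - 366618 = -366622)
N(-346, S(-19, 22)) + A = (-640 + 358*(10 + 2*22)) - 366622 = (-640 + 358*(10 + 44)) - 366622 = (-640 + 358*54) - 366622 = (-640 + 19332) - 366622 = 18692 - 366622 = -347930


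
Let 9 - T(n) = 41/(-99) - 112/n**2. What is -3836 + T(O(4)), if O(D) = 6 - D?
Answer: -376060/99 ≈ -3798.6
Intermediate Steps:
T(n) = 932/99 + 112/n**2 (T(n) = 9 - (41/(-99) - 112/n**2) = 9 - (41*(-1/99) - 112/n**2) = 9 - (-41/99 - 112/n**2) = 9 + (41/99 + 112/n**2) = 932/99 + 112/n**2)
-3836 + T(O(4)) = -3836 + (932/99 + 112/(6 - 1*4)**2) = -3836 + (932/99 + 112/(6 - 4)**2) = -3836 + (932/99 + 112/2**2) = -3836 + (932/99 + 112*(1/4)) = -3836 + (932/99 + 28) = -3836 + 3704/99 = -376060/99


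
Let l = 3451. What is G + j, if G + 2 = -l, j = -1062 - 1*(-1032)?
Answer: -3483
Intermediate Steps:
j = -30 (j = -1062 + 1032 = -30)
G = -3453 (G = -2 - 1*3451 = -2 - 3451 = -3453)
G + j = -3453 - 30 = -3483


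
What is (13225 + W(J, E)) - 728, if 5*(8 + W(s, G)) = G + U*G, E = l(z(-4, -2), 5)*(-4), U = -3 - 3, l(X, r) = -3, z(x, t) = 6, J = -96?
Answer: 12477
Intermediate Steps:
U = -6
E = 12 (E = -3*(-4) = 12)
W(s, G) = -8 - G (W(s, G) = -8 + (G - 6*G)/5 = -8 + (-5*G)/5 = -8 - G)
(13225 + W(J, E)) - 728 = (13225 + (-8 - 1*12)) - 728 = (13225 + (-8 - 12)) - 728 = (13225 - 20) - 728 = 13205 - 728 = 12477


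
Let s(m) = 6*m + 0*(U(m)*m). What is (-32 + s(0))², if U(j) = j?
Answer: 1024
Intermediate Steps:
s(m) = 6*m (s(m) = 6*m + 0*(m*m) = 6*m + 0*m² = 6*m + 0 = 6*m)
(-32 + s(0))² = (-32 + 6*0)² = (-32 + 0)² = (-32)² = 1024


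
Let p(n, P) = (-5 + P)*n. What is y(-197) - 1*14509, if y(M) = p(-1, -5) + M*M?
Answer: 24310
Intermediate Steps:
p(n, P) = n*(-5 + P)
y(M) = 10 + M² (y(M) = -(-5 - 5) + M*M = -1*(-10) + M² = 10 + M²)
y(-197) - 1*14509 = (10 + (-197)²) - 1*14509 = (10 + 38809) - 14509 = 38819 - 14509 = 24310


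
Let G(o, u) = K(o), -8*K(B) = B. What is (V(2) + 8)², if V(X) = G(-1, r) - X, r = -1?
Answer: 2401/64 ≈ 37.516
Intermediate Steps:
K(B) = -B/8
G(o, u) = -o/8
V(X) = ⅛ - X (V(X) = -⅛*(-1) - X = ⅛ - X)
(V(2) + 8)² = ((⅛ - 1*2) + 8)² = ((⅛ - 2) + 8)² = (-15/8 + 8)² = (49/8)² = 2401/64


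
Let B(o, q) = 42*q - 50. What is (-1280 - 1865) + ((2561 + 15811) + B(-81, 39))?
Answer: 16815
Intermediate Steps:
B(o, q) = -50 + 42*q
(-1280 - 1865) + ((2561 + 15811) + B(-81, 39)) = (-1280 - 1865) + ((2561 + 15811) + (-50 + 42*39)) = -3145 + (18372 + (-50 + 1638)) = -3145 + (18372 + 1588) = -3145 + 19960 = 16815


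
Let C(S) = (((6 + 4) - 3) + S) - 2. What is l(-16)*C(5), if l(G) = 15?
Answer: 150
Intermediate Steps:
C(S) = 5 + S (C(S) = ((10 - 3) + S) - 2 = (7 + S) - 2 = 5 + S)
l(-16)*C(5) = 15*(5 + 5) = 15*10 = 150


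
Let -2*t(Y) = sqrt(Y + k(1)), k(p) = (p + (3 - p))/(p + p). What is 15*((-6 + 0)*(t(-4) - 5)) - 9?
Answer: 441 + 45*I*sqrt(10)/2 ≈ 441.0 + 71.151*I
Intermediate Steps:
k(p) = 3/(2*p) (k(p) = 3/((2*p)) = 3*(1/(2*p)) = 3/(2*p))
t(Y) = -sqrt(3/2 + Y)/2 (t(Y) = -sqrt(Y + (3/2)/1)/2 = -sqrt(Y + (3/2)*1)/2 = -sqrt(Y + 3/2)/2 = -sqrt(3/2 + Y)/2)
15*((-6 + 0)*(t(-4) - 5)) - 9 = 15*((-6 + 0)*(-sqrt(6 + 4*(-4))/4 - 5)) - 9 = 15*(-6*(-sqrt(6 - 16)/4 - 5)) - 9 = 15*(-6*(-I*sqrt(10)/4 - 5)) - 9 = 15*(-6*(-5 - I*sqrt(10)/4)) - 9 = 15*(30 + 3*I*sqrt(10)/2) - 9 = (450 + 45*I*sqrt(10)/2) - 9 = 441 + 45*I*sqrt(10)/2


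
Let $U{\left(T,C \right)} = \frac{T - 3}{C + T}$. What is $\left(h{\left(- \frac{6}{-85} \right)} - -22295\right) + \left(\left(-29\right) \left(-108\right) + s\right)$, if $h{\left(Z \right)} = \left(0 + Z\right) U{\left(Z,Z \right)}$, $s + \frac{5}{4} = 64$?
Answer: $\frac{8666017}{340} \approx 25488.0$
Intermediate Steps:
$s = \frac{251}{4}$ ($s = - \frac{5}{4} + 64 = \frac{251}{4} \approx 62.75$)
$U{\left(T,C \right)} = \frac{-3 + T}{C + T}$
$h{\left(Z \right)} = - \frac{3}{2} + \frac{Z}{2}$ ($h{\left(Z \right)} = \left(0 + Z\right) \frac{-3 + Z}{Z + Z} = Z \frac{-3 + Z}{2 Z} = - \frac{3}{2} + \frac{Z}{2}$)
$\left(h{\left(- \frac{6}{-85} \right)} - -22295\right) + \left(\left(-29\right) \left(-108\right) + s\right) = \left(\left(- \frac{3}{2} + \frac{\left(-6\right) \frac{1}{-85}}{2}\right) - -22295\right) + \left(\left(-29\right) \left(-108\right) + \frac{251}{4}\right) = \left(\left(- \frac{3}{2} + \frac{\left(-6\right) \left(- \frac{1}{85}\right)}{2}\right) + 22295\right) + \left(3132 + \frac{251}{4}\right) = \left(\left(- \frac{3}{2} + \frac{1}{2} \cdot \frac{6}{85}\right) + 22295\right) + \frac{12779}{4} = \left(\left(- \frac{3}{2} + \frac{3}{85}\right) + 22295\right) + \frac{12779}{4} = \left(- \frac{249}{170} + 22295\right) + \frac{12779}{4} = \frac{3789901}{170} + \frac{12779}{4} = \frac{8666017}{340}$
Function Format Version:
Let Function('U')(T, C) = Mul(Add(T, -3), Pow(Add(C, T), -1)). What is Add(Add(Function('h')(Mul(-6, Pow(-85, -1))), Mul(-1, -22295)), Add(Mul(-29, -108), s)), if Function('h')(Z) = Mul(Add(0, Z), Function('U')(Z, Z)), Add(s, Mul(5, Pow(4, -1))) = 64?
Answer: Rational(8666017, 340) ≈ 25488.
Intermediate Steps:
s = Rational(251, 4) (s = Add(Rational(-5, 4), 64) = Rational(251, 4) ≈ 62.750)
Function('U')(T, C) = Mul(Pow(Add(C, T), -1), Add(-3, T)) (Function('U')(T, C) = Mul(Add(-3, T), Pow(Add(C, T), -1)) = Mul(Pow(Add(C, T), -1), Add(-3, T)))
Function('h')(Z) = Add(Rational(-3, 2), Mul(Rational(1, 2), Z)) (Function('h')(Z) = Mul(Add(0, Z), Mul(Pow(Add(Z, Z), -1), Add(-3, Z))) = Mul(Z, Mul(Pow(Mul(2, Z), -1), Add(-3, Z))) = Mul(Z, Mul(Mul(Rational(1, 2), Pow(Z, -1)), Add(-3, Z))) = Mul(Z, Mul(Rational(1, 2), Pow(Z, -1), Add(-3, Z))) = Add(Rational(-3, 2), Mul(Rational(1, 2), Z)))
Add(Add(Function('h')(Mul(-6, Pow(-85, -1))), Mul(-1, -22295)), Add(Mul(-29, -108), s)) = Add(Add(Add(Rational(-3, 2), Mul(Rational(1, 2), Mul(-6, Pow(-85, -1)))), Mul(-1, -22295)), Add(Mul(-29, -108), Rational(251, 4))) = Add(Add(Add(Rational(-3, 2), Mul(Rational(1, 2), Mul(-6, Rational(-1, 85)))), 22295), Add(3132, Rational(251, 4))) = Add(Add(Add(Rational(-3, 2), Mul(Rational(1, 2), Rational(6, 85))), 22295), Rational(12779, 4)) = Add(Add(Add(Rational(-3, 2), Rational(3, 85)), 22295), Rational(12779, 4)) = Add(Add(Rational(-249, 170), 22295), Rational(12779, 4)) = Add(Rational(3789901, 170), Rational(12779, 4)) = Rational(8666017, 340)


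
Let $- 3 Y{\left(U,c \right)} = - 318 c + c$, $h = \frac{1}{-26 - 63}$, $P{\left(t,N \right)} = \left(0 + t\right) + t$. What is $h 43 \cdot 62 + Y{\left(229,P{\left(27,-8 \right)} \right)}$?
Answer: $\frac{505168}{89} \approx 5676.0$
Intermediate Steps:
$P{\left(t,N \right)} = 2 t$ ($P{\left(t,N \right)} = t + t = 2 t$)
$h = - \frac{1}{89}$ ($h = \frac{1}{-89} = - \frac{1}{89} \approx -0.011236$)
$Y{\left(U,c \right)} = \frac{317 c}{3}$ ($Y{\left(U,c \right)} = - \frac{- 318 c + c}{3} = - \frac{\left(-317\right) c}{3} = \frac{317 c}{3}$)
$h 43 \cdot 62 + Y{\left(229,P{\left(27,-8 \right)} \right)} = \left(- \frac{1}{89}\right) 43 \cdot 62 + \frac{317 \cdot 2 \cdot 27}{3} = \left(- \frac{43}{89}\right) 62 + \frac{317}{3} \cdot 54 = - \frac{2666}{89} + 5706 = \frac{505168}{89}$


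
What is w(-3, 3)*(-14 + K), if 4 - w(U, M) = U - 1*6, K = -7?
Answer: -273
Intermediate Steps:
w(U, M) = 10 - U (w(U, M) = 4 - (U - 1*6) = 4 - (U - 6) = 4 - (-6 + U) = 4 + (6 - U) = 10 - U)
w(-3, 3)*(-14 + K) = (10 - 1*(-3))*(-14 - 7) = (10 + 3)*(-21) = 13*(-21) = -273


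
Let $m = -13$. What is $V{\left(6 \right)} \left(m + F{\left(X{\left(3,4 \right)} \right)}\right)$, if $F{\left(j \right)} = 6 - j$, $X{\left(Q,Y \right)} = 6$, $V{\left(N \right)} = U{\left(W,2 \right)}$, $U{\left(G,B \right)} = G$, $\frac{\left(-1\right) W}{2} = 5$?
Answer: $130$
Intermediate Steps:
$W = -10$ ($W = \left(-2\right) 5 = -10$)
$V{\left(N \right)} = -10$
$V{\left(6 \right)} \left(m + F{\left(X{\left(3,4 \right)} \right)}\right) = - 10 \left(-13 + \left(6 - 6\right)\right) = - 10 \left(-13 + 0\right) = \left(-10\right) \left(-13\right) = 130$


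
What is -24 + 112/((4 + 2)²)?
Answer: -188/9 ≈ -20.889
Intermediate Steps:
-24 + 112/((4 + 2)²) = -24 + 112/(6²) = -24 + 112/36 = -24 + 112*(1/36) = -24 + 28/9 = -188/9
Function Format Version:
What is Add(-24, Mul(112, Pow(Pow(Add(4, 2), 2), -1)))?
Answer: Rational(-188, 9) ≈ -20.889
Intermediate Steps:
Add(-24, Mul(112, Pow(Pow(Add(4, 2), 2), -1))) = Add(-24, Mul(112, Pow(Pow(6, 2), -1))) = Add(-24, Mul(112, Pow(36, -1))) = Add(-24, Mul(112, Rational(1, 36))) = Add(-24, Rational(28, 9)) = Rational(-188, 9)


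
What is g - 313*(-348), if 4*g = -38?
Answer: 217829/2 ≈ 1.0891e+5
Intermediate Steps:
g = -19/2 (g = (¼)*(-38) = -19/2 ≈ -9.5000)
g - 313*(-348) = -19/2 - 313*(-348) = -19/2 + 108924 = 217829/2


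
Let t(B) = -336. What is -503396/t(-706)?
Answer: 125849/84 ≈ 1498.2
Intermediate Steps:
-503396/t(-706) = -503396/(-336) = -503396*(-1/336) = 125849/84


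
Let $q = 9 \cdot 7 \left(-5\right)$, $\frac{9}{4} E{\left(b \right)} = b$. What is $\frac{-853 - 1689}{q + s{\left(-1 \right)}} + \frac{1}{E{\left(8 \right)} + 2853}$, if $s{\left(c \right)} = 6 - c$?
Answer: $\frac{32677525}{3959186} \approx 8.2536$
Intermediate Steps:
$E{\left(b \right)} = \frac{4 b}{9}$
$q = -315$ ($q = 63 \left(-5\right) = -315$)
$\frac{-853 - 1689}{q + s{\left(-1 \right)}} + \frac{1}{E{\left(8 \right)} + 2853} = \frac{-853 - 1689}{-315 + \left(6 - -1\right)} + \frac{1}{\frac{4}{9} \cdot 8 + 2853} = - \frac{2542}{-315 + \left(6 + 1\right)} + \frac{1}{\frac{32}{9} + 2853} = - \frac{2542}{-315 + 7} + \frac{1}{\frac{25709}{9}} = - \frac{2542}{-308} + \frac{9}{25709} = \left(-2542\right) \left(- \frac{1}{308}\right) + \frac{9}{25709} = \frac{1271}{154} + \frac{9}{25709} = \frac{32677525}{3959186}$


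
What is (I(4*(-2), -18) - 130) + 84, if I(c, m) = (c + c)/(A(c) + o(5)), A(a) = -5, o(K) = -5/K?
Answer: -130/3 ≈ -43.333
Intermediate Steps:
I(c, m) = -c/3 (I(c, m) = (c + c)/(-5 - 5/5) = (2*c)/(-5 - 5*1/5) = (2*c)/(-5 - 1) = (2*c)/(-6) = (2*c)*(-1/6) = -c/3)
(I(4*(-2), -18) - 130) + 84 = (-4*(-2)/3 - 130) + 84 = (-1/3*(-8) - 130) + 84 = (8/3 - 130) + 84 = -382/3 + 84 = -130/3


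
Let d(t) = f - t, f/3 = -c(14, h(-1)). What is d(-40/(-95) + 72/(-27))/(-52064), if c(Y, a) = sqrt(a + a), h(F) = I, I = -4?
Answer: -4/92739 + 3*I*sqrt(2)/26032 ≈ -4.3132e-5 + 0.00016298*I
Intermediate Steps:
h(F) = -4
c(Y, a) = sqrt(2)*sqrt(a) (c(Y, a) = sqrt(2*a) = sqrt(2)*sqrt(a))
f = -6*I*sqrt(2) (f = 3*(-sqrt(2)*sqrt(-4)) = 3*(-sqrt(2)*2*I) = 3*(-2*I*sqrt(2)) = -6*I*sqrt(2) ≈ -8.4853*I)
d(t) = -t - 6*I*sqrt(2) (d(t) = -6*I*sqrt(2) - t = -t - 6*I*sqrt(2))
d(-40/(-95) + 72/(-27))/(-52064) = (-(-40/(-95) + 72/(-27)) - 6*I*sqrt(2))/(-52064) = (-(-40*(-1/95) + 72*(-1/27)) - 6*I*sqrt(2))*(-1/52064) = (-(8/19 - 8/3) - 6*I*sqrt(2))*(-1/52064) = (-1*(-128/57) - 6*I*sqrt(2))*(-1/52064) = (128/57 - 6*I*sqrt(2))*(-1/52064) = -4/92739 + 3*I*sqrt(2)/26032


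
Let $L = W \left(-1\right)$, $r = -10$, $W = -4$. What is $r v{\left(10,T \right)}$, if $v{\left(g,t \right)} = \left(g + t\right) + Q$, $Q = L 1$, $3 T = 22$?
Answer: $- \frac{640}{3} \approx -213.33$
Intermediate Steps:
$L = 4$ ($L = \left(-4\right) \left(-1\right) = 4$)
$T = \frac{22}{3}$ ($T = \frac{1}{3} \cdot 22 = \frac{22}{3} \approx 7.3333$)
$Q = 4$ ($Q = 4 \cdot 1 = 4$)
$v{\left(g,t \right)} = 4 + g + t$ ($v{\left(g,t \right)} = \left(g + t\right) + 4 = 4 + g + t$)
$r v{\left(10,T \right)} = - 10 \left(4 + 10 + \frac{22}{3}\right) = \left(-10\right) \frac{64}{3} = - \frac{640}{3}$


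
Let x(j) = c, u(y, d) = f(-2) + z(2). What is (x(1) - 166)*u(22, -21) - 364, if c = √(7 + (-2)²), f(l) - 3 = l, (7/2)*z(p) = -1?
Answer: -3378/7 + 5*√11/7 ≈ -480.20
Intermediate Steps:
z(p) = -2/7 (z(p) = (2/7)*(-1) = -2/7)
f(l) = 3 + l
u(y, d) = 5/7 (u(y, d) = (3 - 2) - 2/7 = 1 - 2/7 = 5/7)
c = √11 (c = √(7 + 4) = √11 ≈ 3.3166)
x(j) = √11
(x(1) - 166)*u(22, -21) - 364 = (√11 - 166)*(5/7) - 364 = (-166 + √11)*(5/7) - 364 = (-830/7 + 5*√11/7) - 364 = -3378/7 + 5*√11/7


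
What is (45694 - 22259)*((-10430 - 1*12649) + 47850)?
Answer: 580508385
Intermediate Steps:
(45694 - 22259)*((-10430 - 1*12649) + 47850) = 23435*((-10430 - 12649) + 47850) = 23435*(-23079 + 47850) = 23435*24771 = 580508385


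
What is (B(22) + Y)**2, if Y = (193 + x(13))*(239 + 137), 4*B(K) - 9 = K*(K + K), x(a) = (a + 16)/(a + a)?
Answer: 14501206722025/2704 ≈ 5.3629e+9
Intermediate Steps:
x(a) = (16 + a)/(2*a) (x(a) = (16 + a)/((2*a)) = (16 + a)*(1/(2*a)) = (16 + a)/(2*a))
B(K) = 9/4 + K**2/2 (B(K) = 9/4 + (K*(K + K))/4 = 9/4 + (K*(2*K))/4 = 9/4 + (2*K**2)/4 = 9/4 + K**2/2)
Y = 948836/13 (Y = (193 + (1/2)*(16 + 13)/13)*(239 + 137) = (193 + (1/2)*(1/13)*29)*376 = (193 + 29/26)*376 = (5047/26)*376 = 948836/13 ≈ 72987.)
(B(22) + Y)**2 = ((9/4 + (1/2)*22**2) + 948836/13)**2 = ((9/4 + (1/2)*484) + 948836/13)**2 = ((9/4 + 242) + 948836/13)**2 = (977/4 + 948836/13)**2 = (3808045/52)**2 = 14501206722025/2704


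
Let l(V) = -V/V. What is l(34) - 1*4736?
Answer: -4737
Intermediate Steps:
l(V) = -1 (l(V) = -1*1 = -1)
l(34) - 1*4736 = -1 - 1*4736 = -1 - 4736 = -4737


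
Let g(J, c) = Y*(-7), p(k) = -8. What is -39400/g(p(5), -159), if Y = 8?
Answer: 4925/7 ≈ 703.57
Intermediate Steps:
g(J, c) = -56 (g(J, c) = 8*(-7) = -56)
-39400/g(p(5), -159) = -39400/(-56) = -39400*(-1/56) = 4925/7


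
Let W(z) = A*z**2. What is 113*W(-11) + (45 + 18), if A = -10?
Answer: -136667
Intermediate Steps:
W(z) = -10*z**2
113*W(-11) + (45 + 18) = 113*(-10*(-11)**2) + (45 + 18) = 113*(-10*121) + 63 = 113*(-1210) + 63 = -136730 + 63 = -136667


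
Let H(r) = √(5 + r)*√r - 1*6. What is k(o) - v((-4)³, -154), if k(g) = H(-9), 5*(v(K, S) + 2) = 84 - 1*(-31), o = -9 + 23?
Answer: -33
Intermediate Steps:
o = 14
v(K, S) = 21 (v(K, S) = -2 + (84 - 1*(-31))/5 = -2 + (84 + 31)/5 = -2 + (⅕)*115 = -2 + 23 = 21)
H(r) = -6 + √r*√(5 + r) (H(r) = √r*√(5 + r) - 6 = -6 + √r*√(5 + r))
k(g) = -12 (k(g) = -6 + √(-9)*√(5 - 9) = -6 + (3*I)*√(-4) = -6 + (3*I)*(2*I) = -6 - 6 = -12)
k(o) - v((-4)³, -154) = -12 - 1*21 = -12 - 21 = -33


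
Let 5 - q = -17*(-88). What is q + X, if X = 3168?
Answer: 1677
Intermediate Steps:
q = -1491 (q = 5 - (-17)*(-88) = 5 - 1*1496 = 5 - 1496 = -1491)
q + X = -1491 + 3168 = 1677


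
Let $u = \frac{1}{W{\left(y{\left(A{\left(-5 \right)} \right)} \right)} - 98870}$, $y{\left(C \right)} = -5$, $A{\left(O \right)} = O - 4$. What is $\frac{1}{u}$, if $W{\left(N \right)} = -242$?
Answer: $-99112$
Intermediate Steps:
$A{\left(O \right)} = -4 + O$ ($A{\left(O \right)} = O - 4 = -4 + O$)
$u = - \frac{1}{99112}$ ($u = \frac{1}{-242 - 98870} = \frac{1}{-99112} = - \frac{1}{99112} \approx -1.009 \cdot 10^{-5}$)
$\frac{1}{u} = \frac{1}{- \frac{1}{99112}} = -99112$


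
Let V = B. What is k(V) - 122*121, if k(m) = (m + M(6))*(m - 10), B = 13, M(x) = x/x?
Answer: -14720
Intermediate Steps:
M(x) = 1
V = 13
k(m) = (1 + m)*(-10 + m) (k(m) = (m + 1)*(m - 10) = (1 + m)*(-10 + m))
k(V) - 122*121 = (-10 + 13² - 9*13) - 122*121 = (-10 + 169 - 117) - 14762 = 42 - 14762 = -14720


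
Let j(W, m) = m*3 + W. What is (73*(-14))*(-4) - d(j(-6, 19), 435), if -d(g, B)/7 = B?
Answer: 7133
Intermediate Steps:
j(W, m) = W + 3*m (j(W, m) = 3*m + W = W + 3*m)
d(g, B) = -7*B
(73*(-14))*(-4) - d(j(-6, 19), 435) = (73*(-14))*(-4) - (-7)*435 = -1022*(-4) - 1*(-3045) = 4088 + 3045 = 7133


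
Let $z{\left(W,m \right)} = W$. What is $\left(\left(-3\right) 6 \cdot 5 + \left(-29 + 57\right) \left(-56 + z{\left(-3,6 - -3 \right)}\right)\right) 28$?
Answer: $-48776$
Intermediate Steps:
$\left(\left(-3\right) 6 \cdot 5 + \left(-29 + 57\right) \left(-56 + z{\left(-3,6 - -3 \right)}\right)\right) 28 = \left(\left(-3\right) 6 \cdot 5 + \left(-29 + 57\right) \left(-56 - 3\right)\right) 28 = \left(\left(-18\right) 5 + 28 \left(-59\right)\right) 28 = \left(-90 - 1652\right) 28 = \left(-1742\right) 28 = -48776$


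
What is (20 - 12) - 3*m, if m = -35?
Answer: 113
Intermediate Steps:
(20 - 12) - 3*m = (20 - 12) - 3*(-35) = 8 + 105 = 113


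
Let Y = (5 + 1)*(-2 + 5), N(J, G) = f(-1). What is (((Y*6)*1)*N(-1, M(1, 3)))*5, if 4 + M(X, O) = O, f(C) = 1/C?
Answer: -540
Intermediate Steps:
M(X, O) = -4 + O
N(J, G) = -1 (N(J, G) = 1/(-1) = -1)
Y = 18 (Y = 6*3 = 18)
(((Y*6)*1)*N(-1, M(1, 3)))*5 = (((18*6)*1)*(-1))*5 = ((108*1)*(-1))*5 = (108*(-1))*5 = -108*5 = -540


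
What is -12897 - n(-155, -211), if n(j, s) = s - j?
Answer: -12841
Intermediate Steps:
-12897 - n(-155, -211) = -12897 - (-211 - 1*(-155)) = -12897 - (-211 + 155) = -12897 - 1*(-56) = -12897 + 56 = -12841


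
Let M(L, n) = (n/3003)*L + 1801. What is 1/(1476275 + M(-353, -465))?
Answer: 1001/1479608791 ≈ 6.7653e-7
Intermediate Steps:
M(L, n) = 1801 + L*n/3003 (M(L, n) = (n*(1/3003))*L + 1801 = (n/3003)*L + 1801 = L*n/3003 + 1801 = 1801 + L*n/3003)
1/(1476275 + M(-353, -465)) = 1/(1476275 + (1801 + (1/3003)*(-353)*(-465))) = 1/(1476275 + (1801 + 54715/1001)) = 1/(1476275 + 1857516/1001) = 1/(1479608791/1001) = 1001/1479608791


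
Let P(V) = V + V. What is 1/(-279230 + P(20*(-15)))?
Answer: -1/279830 ≈ -3.5736e-6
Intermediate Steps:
P(V) = 2*V
1/(-279230 + P(20*(-15))) = 1/(-279230 + 2*(20*(-15))) = 1/(-279230 + 2*(-300)) = 1/(-279230 - 600) = 1/(-279830) = -1/279830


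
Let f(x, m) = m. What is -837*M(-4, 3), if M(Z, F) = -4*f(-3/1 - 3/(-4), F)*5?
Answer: 50220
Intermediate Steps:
M(Z, F) = -20*F (M(Z, F) = -4*F*5 = -20*F)
-837*M(-4, 3) = -(-16740)*3 = -837*(-60) = 50220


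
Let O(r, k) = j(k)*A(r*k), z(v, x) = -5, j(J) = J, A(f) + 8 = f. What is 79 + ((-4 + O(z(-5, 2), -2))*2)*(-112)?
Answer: 1871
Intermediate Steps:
A(f) = -8 + f
O(r, k) = k*(-8 + k*r) (O(r, k) = k*(-8 + r*k) = k*(-8 + k*r))
79 + ((-4 + O(z(-5, 2), -2))*2)*(-112) = 79 + ((-4 - 2*(-8 - 2*(-5)))*2)*(-112) = 79 + ((-4 - 2*(-8 + 10))*2)*(-112) = 79 + ((-4 - 2*2)*2)*(-112) = 79 + ((-4 - 4)*2)*(-112) = 79 - 8*2*(-112) = 79 - 16*(-112) = 79 + 1792 = 1871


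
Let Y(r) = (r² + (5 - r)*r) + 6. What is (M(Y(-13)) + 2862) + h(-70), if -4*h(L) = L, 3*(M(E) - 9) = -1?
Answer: 17329/6 ≈ 2888.2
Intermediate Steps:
Y(r) = 6 + r² + r*(5 - r) (Y(r) = (r² + r*(5 - r)) + 6 = 6 + r² + r*(5 - r))
M(E) = 26/3 (M(E) = 9 + (⅓)*(-1) = 9 - ⅓ = 26/3)
h(L) = -L/4
(M(Y(-13)) + 2862) + h(-70) = (26/3 + 2862) - ¼*(-70) = 8612/3 + 35/2 = 17329/6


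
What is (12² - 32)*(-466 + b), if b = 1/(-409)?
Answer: -21346640/409 ≈ -52192.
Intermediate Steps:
b = -1/409 ≈ -0.0024450
(12² - 32)*(-466 + b) = (12² - 32)*(-466 - 1/409) = (144 - 32)*(-190595/409) = 112*(-190595/409) = -21346640/409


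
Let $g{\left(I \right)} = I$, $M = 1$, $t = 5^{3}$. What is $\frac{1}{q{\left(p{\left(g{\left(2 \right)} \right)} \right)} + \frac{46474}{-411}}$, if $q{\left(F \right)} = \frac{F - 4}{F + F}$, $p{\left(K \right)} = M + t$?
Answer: $- \frac{17262}{1943551} \approx -0.0088817$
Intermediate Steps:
$t = 125$
$p{\left(K \right)} = 126$ ($p{\left(K \right)} = 1 + 125 = 126$)
$q{\left(F \right)} = \frac{-4 + F}{2 F}$
$\frac{1}{q{\left(p{\left(g{\left(2 \right)} \right)} \right)} + \frac{46474}{-411}} = \frac{1}{\frac{-4 + 126}{2 \cdot 126} + \frac{46474}{-411}} = \frac{1}{\frac{1}{2} \cdot \frac{1}{126} \cdot 122 + 46474 \left(- \frac{1}{411}\right)} = \frac{1}{\frac{61}{126} - \frac{46474}{411}} = \frac{1}{- \frac{1943551}{17262}} = - \frac{17262}{1943551}$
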